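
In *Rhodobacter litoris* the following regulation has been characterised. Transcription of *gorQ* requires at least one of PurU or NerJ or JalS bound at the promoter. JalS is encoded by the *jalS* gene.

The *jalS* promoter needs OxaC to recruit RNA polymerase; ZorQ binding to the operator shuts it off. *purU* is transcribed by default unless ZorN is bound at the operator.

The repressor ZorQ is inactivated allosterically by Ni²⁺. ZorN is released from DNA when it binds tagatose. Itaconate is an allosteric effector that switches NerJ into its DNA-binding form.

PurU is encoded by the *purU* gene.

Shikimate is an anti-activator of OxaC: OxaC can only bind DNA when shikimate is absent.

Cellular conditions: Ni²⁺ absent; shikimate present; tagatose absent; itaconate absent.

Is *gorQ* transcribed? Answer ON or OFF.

Tagatose is absent, so ZorN is active.
With repressor ZorN bound, *purU* is not transcribed.
So PurU is not produced.
Itaconate is absent, so NerJ is inactive.
Ni²⁺ is absent, so ZorQ is active.
Shikimate is present, so OxaC is inactive.
With repressor ZorQ bound, *jalS* is not transcribed.
So JalS is not produced.
No activator is available at the *gorQ* promoter, so *gorQ* is not transcribed.

OFF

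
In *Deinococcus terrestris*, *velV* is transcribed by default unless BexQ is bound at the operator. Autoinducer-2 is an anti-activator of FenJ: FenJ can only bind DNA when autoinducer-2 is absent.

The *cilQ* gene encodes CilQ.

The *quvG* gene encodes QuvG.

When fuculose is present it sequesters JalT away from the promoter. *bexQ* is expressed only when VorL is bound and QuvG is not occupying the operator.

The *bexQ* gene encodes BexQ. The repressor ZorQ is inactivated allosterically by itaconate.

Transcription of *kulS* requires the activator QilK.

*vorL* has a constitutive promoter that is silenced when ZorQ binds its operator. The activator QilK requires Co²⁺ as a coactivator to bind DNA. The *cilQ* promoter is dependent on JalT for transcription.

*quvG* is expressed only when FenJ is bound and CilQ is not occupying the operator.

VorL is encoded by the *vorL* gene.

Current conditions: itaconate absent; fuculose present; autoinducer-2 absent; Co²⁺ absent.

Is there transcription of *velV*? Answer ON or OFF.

ON

Fuculose is present, so JalT is inactive.
Required activator JalT is absent, so *cilQ* is not transcribed.
So CilQ is not produced.
Autoinducer-2 is absent, so FenJ is active.
No repressor is bound and FenJ is active, so *quvG* is transcribed.
So QuvG is produced and active.
Itaconate is absent, so ZorQ is active.
With repressor ZorQ bound, *vorL* is not transcribed.
So VorL is not produced.
With repressor QuvG bound, *bexQ* is not transcribed.
So BexQ is not produced.
With no repressor bound, *velV* is transcribed.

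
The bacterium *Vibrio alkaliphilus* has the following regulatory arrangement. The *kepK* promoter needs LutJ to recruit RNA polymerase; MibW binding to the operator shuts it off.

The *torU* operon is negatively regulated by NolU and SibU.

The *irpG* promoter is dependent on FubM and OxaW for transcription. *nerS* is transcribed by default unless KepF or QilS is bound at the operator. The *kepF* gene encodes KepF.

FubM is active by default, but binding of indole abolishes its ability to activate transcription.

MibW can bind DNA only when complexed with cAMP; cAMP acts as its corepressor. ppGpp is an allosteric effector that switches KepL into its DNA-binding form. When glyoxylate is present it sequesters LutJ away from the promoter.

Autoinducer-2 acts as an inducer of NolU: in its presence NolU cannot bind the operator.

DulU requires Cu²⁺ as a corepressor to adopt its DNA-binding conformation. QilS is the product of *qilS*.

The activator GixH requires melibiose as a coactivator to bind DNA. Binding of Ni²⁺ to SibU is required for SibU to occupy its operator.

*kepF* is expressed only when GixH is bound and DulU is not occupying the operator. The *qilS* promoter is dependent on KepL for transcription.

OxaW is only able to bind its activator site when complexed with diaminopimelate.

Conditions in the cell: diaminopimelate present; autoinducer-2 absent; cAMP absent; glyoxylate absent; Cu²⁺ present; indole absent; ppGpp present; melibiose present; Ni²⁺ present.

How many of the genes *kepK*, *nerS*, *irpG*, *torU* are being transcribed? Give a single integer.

cAMP is absent, so MibW is inactive.
Glyoxylate is absent, so LutJ is active.
No repressor is bound and LutJ is active, so *kepK* is transcribed.
→ *kepK* is ON.
Melibiose is present, so GixH is active.
Cu²⁺ is present, so DulU is active.
With repressor DulU bound, *kepF* is not transcribed.
So KepF is not produced.
ppGpp is present, so KepL is active.
No repressor is bound and KepL is active, so *qilS* is transcribed.
So QilS is produced and active.
With repressor QilS bound, *nerS* is not transcribed.
→ *nerS* is OFF.
Indole is absent, so FubM is active.
Diaminopimelate is present, so OxaW is active.
No repressor is bound and FubM and OxaW are active, so *irpG* is transcribed.
→ *irpG* is ON.
Autoinducer-2 is absent, so NolU is active.
Ni²⁺ is present, so SibU is active.
With repressor NolU bound, *torU* is not transcribed.
→ *torU* is OFF.
2 of the 4 genes are transcribed.

2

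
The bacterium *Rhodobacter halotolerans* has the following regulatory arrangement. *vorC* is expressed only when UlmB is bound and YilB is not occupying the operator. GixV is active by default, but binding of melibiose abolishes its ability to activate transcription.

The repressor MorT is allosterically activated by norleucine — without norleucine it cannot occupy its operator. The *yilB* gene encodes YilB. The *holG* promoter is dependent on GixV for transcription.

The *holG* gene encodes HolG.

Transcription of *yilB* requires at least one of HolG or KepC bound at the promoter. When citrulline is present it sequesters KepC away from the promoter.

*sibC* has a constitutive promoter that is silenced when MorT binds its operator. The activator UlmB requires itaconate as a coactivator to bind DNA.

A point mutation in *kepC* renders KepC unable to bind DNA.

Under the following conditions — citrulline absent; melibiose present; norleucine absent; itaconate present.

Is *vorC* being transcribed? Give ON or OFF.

ON

Melibiose is present, so GixV is inactive.
Required activator GixV is absent, so *holG* is not transcribed.
So HolG is not produced.
KepC is non-functional in this strain, so it has no effect.
No activator is available at the *yilB* promoter, so *yilB* is not transcribed.
So YilB is not produced.
Itaconate is present, so UlmB is active.
No repressor is bound and UlmB is active, so *vorC* is transcribed.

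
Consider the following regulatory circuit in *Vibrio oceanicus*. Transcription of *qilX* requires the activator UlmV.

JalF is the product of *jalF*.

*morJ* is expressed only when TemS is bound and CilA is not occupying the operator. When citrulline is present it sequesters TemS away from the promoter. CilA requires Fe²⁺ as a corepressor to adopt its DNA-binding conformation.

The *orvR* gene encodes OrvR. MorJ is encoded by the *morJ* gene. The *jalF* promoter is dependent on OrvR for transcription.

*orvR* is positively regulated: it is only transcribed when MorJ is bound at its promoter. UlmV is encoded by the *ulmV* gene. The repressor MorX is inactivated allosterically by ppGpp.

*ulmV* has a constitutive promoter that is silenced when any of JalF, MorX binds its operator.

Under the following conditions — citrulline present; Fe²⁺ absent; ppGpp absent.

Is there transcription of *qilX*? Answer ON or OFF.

Citrulline is present, so TemS is inactive.
Fe²⁺ is absent, so CilA is inactive.
Required activator TemS is absent, so *morJ* is not transcribed.
So MorJ is not produced.
Required activator MorJ is absent, so *orvR* is not transcribed.
So OrvR is not produced.
Required activator OrvR is absent, so *jalF* is not transcribed.
So JalF is not produced.
ppGpp is absent, so MorX is active.
With repressor MorX bound, *ulmV* is not transcribed.
So UlmV is not produced.
Required activator UlmV is absent, so *qilX* is not transcribed.

OFF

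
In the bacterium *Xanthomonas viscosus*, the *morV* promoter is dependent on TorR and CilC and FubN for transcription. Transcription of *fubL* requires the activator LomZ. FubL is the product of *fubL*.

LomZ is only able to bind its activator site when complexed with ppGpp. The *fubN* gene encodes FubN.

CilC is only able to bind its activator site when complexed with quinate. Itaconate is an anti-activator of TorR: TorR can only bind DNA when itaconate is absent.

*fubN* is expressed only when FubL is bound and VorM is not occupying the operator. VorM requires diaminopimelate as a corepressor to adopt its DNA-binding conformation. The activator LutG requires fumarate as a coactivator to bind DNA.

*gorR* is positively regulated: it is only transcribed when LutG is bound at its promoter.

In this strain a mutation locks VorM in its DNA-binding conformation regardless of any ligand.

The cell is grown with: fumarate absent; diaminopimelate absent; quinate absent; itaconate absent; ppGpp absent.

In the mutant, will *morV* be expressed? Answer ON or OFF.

OFF

Itaconate is absent, so TorR is active.
Quinate is absent, so CilC is inactive.
ppGpp is absent, so LomZ is inactive.
Required activator LomZ is absent, so *fubL* is not transcribed.
So FubL is not produced.
VorM is constitutively active in this strain.
With repressor VorM bound, *fubN* is not transcribed.
So FubN is not produced.
Required activator CilC is absent, so *morV* is not transcribed.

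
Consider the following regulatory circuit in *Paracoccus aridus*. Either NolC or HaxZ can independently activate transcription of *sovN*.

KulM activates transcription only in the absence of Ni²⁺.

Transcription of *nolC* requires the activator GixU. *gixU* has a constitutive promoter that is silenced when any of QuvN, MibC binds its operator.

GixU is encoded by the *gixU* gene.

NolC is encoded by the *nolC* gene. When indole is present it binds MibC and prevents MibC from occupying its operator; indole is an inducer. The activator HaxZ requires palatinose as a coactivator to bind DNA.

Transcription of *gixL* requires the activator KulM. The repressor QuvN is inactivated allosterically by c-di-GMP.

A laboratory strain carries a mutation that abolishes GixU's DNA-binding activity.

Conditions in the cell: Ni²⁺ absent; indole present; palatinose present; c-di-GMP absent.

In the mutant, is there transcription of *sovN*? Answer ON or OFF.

ON

GixU is non-functional in this strain, so it has no effect.
Required activator GixU is absent, so *nolC* is not transcribed.
So NolC is not produced.
Palatinose is present, so HaxZ is active.
Activator HaxZ is present, so *sovN* is transcribed.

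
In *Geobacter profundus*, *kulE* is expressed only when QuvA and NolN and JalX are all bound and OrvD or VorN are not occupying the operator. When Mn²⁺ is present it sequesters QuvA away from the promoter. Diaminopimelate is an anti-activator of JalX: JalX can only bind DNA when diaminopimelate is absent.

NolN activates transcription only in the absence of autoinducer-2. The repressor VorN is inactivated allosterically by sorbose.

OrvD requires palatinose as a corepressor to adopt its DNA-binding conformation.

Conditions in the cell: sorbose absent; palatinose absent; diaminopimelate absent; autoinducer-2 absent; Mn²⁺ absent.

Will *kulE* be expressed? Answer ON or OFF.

OFF

Palatinose is absent, so OrvD is inactive.
Mn²⁺ is absent, so QuvA is active.
Sorbose is absent, so VorN is active.
Autoinducer-2 is absent, so NolN is active.
Diaminopimelate is absent, so JalX is active.
With repressor VorN bound, *kulE* is not transcribed.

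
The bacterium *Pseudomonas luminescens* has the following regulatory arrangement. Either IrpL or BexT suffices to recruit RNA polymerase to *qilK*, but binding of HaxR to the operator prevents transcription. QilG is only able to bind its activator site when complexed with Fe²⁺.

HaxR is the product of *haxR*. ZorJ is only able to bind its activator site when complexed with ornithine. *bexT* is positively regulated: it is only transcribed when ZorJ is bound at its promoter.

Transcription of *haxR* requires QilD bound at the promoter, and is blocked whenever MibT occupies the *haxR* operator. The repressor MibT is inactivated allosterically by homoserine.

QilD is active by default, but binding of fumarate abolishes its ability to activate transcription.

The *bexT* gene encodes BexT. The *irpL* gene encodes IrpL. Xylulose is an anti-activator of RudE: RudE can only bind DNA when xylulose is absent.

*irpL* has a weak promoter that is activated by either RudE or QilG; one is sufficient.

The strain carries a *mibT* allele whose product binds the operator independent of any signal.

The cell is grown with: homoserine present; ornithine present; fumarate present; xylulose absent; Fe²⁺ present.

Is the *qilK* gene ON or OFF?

ON

Xylulose is absent, so RudE is active.
Fe²⁺ is present, so QilG is active.
Activator RudE is present, so *irpL* is transcribed.
So IrpL is produced and active.
Ornithine is present, so ZorJ is active.
No repressor is bound and ZorJ is active, so *bexT* is transcribed.
So BexT is produced and active.
Fumarate is present, so QilD is inactive.
MibT is constitutively active in this strain.
With repressor MibT bound, *haxR* is not transcribed.
So HaxR is not produced.
Activator IrpL is present, so *qilK* is transcribed.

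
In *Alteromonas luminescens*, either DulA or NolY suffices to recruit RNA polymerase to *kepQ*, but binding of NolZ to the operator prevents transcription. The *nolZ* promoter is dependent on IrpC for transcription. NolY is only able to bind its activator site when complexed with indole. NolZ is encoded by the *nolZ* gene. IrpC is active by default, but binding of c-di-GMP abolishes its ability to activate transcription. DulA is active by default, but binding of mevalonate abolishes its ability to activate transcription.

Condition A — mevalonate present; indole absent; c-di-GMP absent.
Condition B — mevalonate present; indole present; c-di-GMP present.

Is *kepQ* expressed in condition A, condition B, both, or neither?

Condition A:
Mevalonate is present, so DulA is inactive.
Indole is absent, so NolY is inactive.
c-di-GMP is absent, so IrpC is active.
No repressor is bound and IrpC is active, so *nolZ* is transcribed.
So NolZ is produced and active.
With repressor NolZ bound, *kepQ* is not transcribed.
→ *kepQ* is OFF in A.
Condition B:
Mevalonate is present, so DulA is inactive.
Indole is present, so NolY is active.
c-di-GMP is present, so IrpC is inactive.
Required activator IrpC is absent, so *nolZ* is not transcribed.
So NolZ is not produced.
Activator NolY is present, so *kepQ* is transcribed.
→ *kepQ* is ON in B.

B only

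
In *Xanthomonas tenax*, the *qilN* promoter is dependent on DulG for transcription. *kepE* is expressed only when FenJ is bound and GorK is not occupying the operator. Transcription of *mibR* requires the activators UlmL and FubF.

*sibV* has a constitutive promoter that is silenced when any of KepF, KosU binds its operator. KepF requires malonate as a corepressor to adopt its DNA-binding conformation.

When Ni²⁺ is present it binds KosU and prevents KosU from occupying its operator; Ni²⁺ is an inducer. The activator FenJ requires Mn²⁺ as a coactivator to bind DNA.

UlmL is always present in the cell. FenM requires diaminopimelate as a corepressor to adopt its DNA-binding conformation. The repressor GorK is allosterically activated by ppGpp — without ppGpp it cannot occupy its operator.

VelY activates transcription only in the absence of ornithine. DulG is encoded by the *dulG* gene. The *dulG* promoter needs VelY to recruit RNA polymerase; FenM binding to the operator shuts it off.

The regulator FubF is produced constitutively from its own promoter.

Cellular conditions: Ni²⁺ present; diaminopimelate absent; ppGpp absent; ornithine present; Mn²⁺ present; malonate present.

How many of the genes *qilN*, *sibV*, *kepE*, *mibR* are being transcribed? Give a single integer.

2

Ornithine is present, so VelY is inactive.
Diaminopimelate is absent, so FenM is inactive.
Required activator VelY is absent, so *dulG* is not transcribed.
So DulG is not produced.
Required activator DulG is absent, so *qilN* is not transcribed.
→ *qilN* is OFF.
Malonate is present, so KepF is active.
Ni²⁺ is present, so KosU is inactive.
With repressor KepF bound, *sibV* is not transcribed.
→ *sibV* is OFF.
ppGpp is absent, so GorK is inactive.
Mn²⁺ is present, so FenJ is active.
No repressor is bound and FenJ is active, so *kepE* is transcribed.
→ *kepE* is ON.
UlmL is produced constitutively and is active.
FubF is produced constitutively and is active.
No repressor is bound and UlmL and FubF are active, so *mibR* is transcribed.
→ *mibR* is ON.
2 of the 4 genes are transcribed.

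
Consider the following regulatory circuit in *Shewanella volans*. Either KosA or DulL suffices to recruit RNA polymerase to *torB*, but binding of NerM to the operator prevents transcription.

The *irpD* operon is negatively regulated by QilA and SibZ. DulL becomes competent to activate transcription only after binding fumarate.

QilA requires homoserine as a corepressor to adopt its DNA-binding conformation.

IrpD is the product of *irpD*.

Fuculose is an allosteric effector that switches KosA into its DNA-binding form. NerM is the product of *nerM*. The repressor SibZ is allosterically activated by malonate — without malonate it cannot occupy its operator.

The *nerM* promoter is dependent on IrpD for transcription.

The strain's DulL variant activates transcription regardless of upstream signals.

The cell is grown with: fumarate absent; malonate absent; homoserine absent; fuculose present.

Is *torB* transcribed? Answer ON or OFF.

Homoserine is absent, so QilA is inactive.
Malonate is absent, so SibZ is inactive.
With no repressor bound, *irpD* is transcribed.
So IrpD is produced and active.
No repressor is bound and IrpD is active, so *nerM* is transcribed.
So NerM is produced and active.
Fuculose is present, so KosA is active.
DulL is constitutively active in this strain.
With repressor NerM bound, *torB* is not transcribed.

OFF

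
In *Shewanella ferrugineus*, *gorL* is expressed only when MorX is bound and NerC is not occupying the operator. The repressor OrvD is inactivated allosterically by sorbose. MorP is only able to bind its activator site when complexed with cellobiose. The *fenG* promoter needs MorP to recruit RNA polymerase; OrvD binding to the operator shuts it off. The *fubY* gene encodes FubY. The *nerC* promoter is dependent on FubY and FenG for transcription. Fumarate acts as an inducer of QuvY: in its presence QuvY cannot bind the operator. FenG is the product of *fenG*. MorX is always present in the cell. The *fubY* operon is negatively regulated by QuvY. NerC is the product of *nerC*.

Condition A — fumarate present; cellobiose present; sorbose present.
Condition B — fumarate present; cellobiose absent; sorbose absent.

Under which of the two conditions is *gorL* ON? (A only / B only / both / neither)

B only

Condition A:
Fumarate is present, so QuvY is inactive.
With no repressor bound, *fubY* is transcribed.
So FubY is produced and active.
Cellobiose is present, so MorP is active.
Sorbose is present, so OrvD is inactive.
No repressor is bound and MorP is active, so *fenG* is transcribed.
So FenG is produced and active.
No repressor is bound and FubY and FenG are active, so *nerC* is transcribed.
So NerC is produced and active.
MorX is produced constitutively and is active.
With repressor NerC bound, *gorL* is not transcribed.
→ *gorL* is OFF in A.
Condition B:
Fumarate is present, so QuvY is inactive.
With no repressor bound, *fubY* is transcribed.
So FubY is produced and active.
Cellobiose is absent, so MorP is inactive.
Sorbose is absent, so OrvD is active.
With repressor OrvD bound, *fenG* is not transcribed.
So FenG is not produced.
Required activator FenG is absent, so *nerC* is not transcribed.
So NerC is not produced.
MorX is produced constitutively and is active.
No repressor is bound and MorX is active, so *gorL* is transcribed.
→ *gorL* is ON in B.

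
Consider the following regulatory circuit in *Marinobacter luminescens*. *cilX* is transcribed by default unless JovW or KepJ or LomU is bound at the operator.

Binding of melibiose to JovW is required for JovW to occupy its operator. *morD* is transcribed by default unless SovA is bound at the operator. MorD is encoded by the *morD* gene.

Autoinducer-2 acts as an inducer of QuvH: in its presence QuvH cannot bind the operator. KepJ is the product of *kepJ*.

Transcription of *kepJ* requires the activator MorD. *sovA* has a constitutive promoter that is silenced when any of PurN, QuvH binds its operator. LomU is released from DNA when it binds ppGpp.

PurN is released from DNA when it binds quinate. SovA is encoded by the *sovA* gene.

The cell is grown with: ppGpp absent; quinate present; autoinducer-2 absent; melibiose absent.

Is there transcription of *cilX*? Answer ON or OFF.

OFF

Melibiose is absent, so JovW is inactive.
Quinate is present, so PurN is inactive.
Autoinducer-2 is absent, so QuvH is active.
With repressor QuvH bound, *sovA* is not transcribed.
So SovA is not produced.
With no repressor bound, *morD* is transcribed.
So MorD is produced and active.
No repressor is bound and MorD is active, so *kepJ* is transcribed.
So KepJ is produced and active.
ppGpp is absent, so LomU is active.
With repressor KepJ bound, *cilX* is not transcribed.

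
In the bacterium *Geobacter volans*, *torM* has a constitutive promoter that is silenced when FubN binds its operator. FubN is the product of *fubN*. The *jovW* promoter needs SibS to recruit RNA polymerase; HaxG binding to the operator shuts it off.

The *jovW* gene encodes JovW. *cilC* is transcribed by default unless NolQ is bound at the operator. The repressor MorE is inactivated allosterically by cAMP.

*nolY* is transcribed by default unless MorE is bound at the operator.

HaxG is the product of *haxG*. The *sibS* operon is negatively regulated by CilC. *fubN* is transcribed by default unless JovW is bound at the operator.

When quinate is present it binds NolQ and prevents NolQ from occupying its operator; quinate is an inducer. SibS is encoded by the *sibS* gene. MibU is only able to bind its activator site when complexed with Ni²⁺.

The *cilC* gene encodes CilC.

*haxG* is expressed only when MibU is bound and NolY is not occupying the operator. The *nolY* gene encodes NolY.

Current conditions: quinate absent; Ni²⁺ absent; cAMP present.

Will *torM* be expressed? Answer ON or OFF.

ON

cAMP is present, so MorE is inactive.
With no repressor bound, *nolY* is transcribed.
So NolY is produced and active.
Ni²⁺ is absent, so MibU is inactive.
With repressor NolY bound, *haxG* is not transcribed.
So HaxG is not produced.
Quinate is absent, so NolQ is active.
With repressor NolQ bound, *cilC* is not transcribed.
So CilC is not produced.
With no repressor bound, *sibS* is transcribed.
So SibS is produced and active.
No repressor is bound and SibS is active, so *jovW* is transcribed.
So JovW is produced and active.
With repressor JovW bound, *fubN* is not transcribed.
So FubN is not produced.
With no repressor bound, *torM* is transcribed.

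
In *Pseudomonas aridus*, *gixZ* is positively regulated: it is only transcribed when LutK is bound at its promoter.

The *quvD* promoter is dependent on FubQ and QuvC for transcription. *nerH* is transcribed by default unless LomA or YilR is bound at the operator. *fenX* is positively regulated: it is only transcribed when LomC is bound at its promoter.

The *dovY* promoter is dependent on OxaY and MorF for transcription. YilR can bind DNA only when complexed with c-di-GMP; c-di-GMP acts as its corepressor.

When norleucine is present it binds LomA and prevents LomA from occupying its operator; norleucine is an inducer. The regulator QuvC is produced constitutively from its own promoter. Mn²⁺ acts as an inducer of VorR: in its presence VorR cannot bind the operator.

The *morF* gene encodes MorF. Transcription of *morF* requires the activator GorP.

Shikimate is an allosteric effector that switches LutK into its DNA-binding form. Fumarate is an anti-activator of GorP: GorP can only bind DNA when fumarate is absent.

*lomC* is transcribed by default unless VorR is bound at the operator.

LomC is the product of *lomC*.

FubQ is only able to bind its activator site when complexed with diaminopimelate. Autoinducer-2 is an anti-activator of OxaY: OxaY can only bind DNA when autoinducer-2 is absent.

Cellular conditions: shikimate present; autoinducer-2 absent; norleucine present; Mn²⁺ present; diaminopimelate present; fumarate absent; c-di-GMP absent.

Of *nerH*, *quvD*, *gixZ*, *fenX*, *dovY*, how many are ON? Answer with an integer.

Norleucine is present, so LomA is inactive.
c-di-GMP is absent, so YilR is inactive.
With no repressor bound, *nerH* is transcribed.
→ *nerH* is ON.
Diaminopimelate is present, so FubQ is active.
QuvC is produced constitutively and is active.
No repressor is bound and FubQ and QuvC are active, so *quvD* is transcribed.
→ *quvD* is ON.
Shikimate is present, so LutK is active.
No repressor is bound and LutK is active, so *gixZ* is transcribed.
→ *gixZ* is ON.
Mn²⁺ is present, so VorR is inactive.
With no repressor bound, *lomC* is transcribed.
So LomC is produced and active.
No repressor is bound and LomC is active, so *fenX* is transcribed.
→ *fenX* is ON.
Autoinducer-2 is absent, so OxaY is active.
Fumarate is absent, so GorP is active.
No repressor is bound and GorP is active, so *morF* is transcribed.
So MorF is produced and active.
No repressor is bound and OxaY and MorF are active, so *dovY* is transcribed.
→ *dovY* is ON.
5 of the 5 genes are transcribed.

5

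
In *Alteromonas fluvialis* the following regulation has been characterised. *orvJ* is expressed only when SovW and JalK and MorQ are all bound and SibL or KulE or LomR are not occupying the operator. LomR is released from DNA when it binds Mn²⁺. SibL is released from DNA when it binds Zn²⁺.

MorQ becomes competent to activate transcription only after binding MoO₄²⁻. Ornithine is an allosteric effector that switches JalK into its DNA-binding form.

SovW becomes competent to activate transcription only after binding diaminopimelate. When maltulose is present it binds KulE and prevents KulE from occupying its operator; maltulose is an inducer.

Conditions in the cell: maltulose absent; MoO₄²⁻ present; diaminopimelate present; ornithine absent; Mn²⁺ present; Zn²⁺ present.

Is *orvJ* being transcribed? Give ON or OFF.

Diaminopimelate is present, so SovW is active.
Zn²⁺ is present, so SibL is inactive.
Ornithine is absent, so JalK is inactive.
Maltulose is absent, so KulE is active.
MoO₄²⁻ is present, so MorQ is active.
Mn²⁺ is present, so LomR is inactive.
With repressor KulE bound, *orvJ* is not transcribed.

OFF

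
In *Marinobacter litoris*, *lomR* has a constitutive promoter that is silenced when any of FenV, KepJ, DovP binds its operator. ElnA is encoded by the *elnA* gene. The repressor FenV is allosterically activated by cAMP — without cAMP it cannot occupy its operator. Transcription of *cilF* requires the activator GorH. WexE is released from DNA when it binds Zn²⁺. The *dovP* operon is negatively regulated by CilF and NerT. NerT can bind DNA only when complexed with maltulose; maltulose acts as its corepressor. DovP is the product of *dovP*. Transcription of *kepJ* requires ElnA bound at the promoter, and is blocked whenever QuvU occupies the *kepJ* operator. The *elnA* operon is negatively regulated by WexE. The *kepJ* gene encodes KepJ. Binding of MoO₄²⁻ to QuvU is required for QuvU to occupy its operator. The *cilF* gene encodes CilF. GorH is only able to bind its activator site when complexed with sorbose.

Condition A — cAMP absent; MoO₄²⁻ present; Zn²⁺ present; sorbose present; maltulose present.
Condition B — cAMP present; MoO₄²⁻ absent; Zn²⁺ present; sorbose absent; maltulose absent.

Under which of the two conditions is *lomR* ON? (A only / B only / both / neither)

Condition A:
cAMP is absent, so FenV is inactive.
MoO₄²⁻ is present, so QuvU is active.
Zn²⁺ is present, so WexE is inactive.
With no repressor bound, *elnA* is transcribed.
So ElnA is produced and active.
With repressor QuvU bound, *kepJ* is not transcribed.
So KepJ is not produced.
Sorbose is present, so GorH is active.
No repressor is bound and GorH is active, so *cilF* is transcribed.
So CilF is produced and active.
Maltulose is present, so NerT is active.
With repressor CilF bound, *dovP* is not transcribed.
So DovP is not produced.
With no repressor bound, *lomR* is transcribed.
→ *lomR* is ON in A.
Condition B:
cAMP is present, so FenV is active.
MoO₄²⁻ is absent, so QuvU is inactive.
Zn²⁺ is present, so WexE is inactive.
With no repressor bound, *elnA* is transcribed.
So ElnA is produced and active.
No repressor is bound and ElnA is active, so *kepJ* is transcribed.
So KepJ is produced and active.
Sorbose is absent, so GorH is inactive.
Required activator GorH is absent, so *cilF* is not transcribed.
So CilF is not produced.
Maltulose is absent, so NerT is inactive.
With no repressor bound, *dovP* is transcribed.
So DovP is produced and active.
With repressor FenV bound, *lomR* is not transcribed.
→ *lomR* is OFF in B.

A only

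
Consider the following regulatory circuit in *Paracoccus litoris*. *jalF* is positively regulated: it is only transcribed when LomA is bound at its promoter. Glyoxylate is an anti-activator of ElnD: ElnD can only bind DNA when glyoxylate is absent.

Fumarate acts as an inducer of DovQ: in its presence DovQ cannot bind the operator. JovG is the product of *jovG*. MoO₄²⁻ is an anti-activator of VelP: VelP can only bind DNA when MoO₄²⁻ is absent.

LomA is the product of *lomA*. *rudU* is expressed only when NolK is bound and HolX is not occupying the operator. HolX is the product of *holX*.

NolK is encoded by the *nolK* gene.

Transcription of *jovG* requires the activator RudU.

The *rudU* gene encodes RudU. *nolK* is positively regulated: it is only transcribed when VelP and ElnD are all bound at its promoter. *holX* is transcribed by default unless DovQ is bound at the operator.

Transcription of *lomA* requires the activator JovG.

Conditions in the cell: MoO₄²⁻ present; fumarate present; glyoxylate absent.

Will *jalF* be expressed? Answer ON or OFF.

OFF

Fumarate is present, so DovQ is inactive.
With no repressor bound, *holX* is transcribed.
So HolX is produced and active.
MoO₄²⁻ is present, so VelP is inactive.
Glyoxylate is absent, so ElnD is active.
Required activator VelP is absent, so *nolK* is not transcribed.
So NolK is not produced.
With repressor HolX bound, *rudU* is not transcribed.
So RudU is not produced.
Required activator RudU is absent, so *jovG* is not transcribed.
So JovG is not produced.
Required activator JovG is absent, so *lomA* is not transcribed.
So LomA is not produced.
Required activator LomA is absent, so *jalF* is not transcribed.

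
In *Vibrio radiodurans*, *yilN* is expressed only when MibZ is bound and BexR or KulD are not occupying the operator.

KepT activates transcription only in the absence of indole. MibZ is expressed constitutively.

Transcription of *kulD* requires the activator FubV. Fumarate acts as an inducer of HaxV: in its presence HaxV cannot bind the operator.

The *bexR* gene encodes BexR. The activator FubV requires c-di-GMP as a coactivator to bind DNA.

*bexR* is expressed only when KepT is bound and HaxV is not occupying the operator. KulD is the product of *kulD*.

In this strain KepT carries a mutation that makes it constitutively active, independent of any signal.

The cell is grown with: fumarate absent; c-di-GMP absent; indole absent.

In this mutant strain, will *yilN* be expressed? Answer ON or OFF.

KepT is constitutively active in this strain.
Fumarate is absent, so HaxV is active.
With repressor HaxV bound, *bexR* is not transcribed.
So BexR is not produced.
c-di-GMP is absent, so FubV is inactive.
Required activator FubV is absent, so *kulD* is not transcribed.
So KulD is not produced.
MibZ is produced constitutively and is active.
No repressor is bound and MibZ is active, so *yilN* is transcribed.

ON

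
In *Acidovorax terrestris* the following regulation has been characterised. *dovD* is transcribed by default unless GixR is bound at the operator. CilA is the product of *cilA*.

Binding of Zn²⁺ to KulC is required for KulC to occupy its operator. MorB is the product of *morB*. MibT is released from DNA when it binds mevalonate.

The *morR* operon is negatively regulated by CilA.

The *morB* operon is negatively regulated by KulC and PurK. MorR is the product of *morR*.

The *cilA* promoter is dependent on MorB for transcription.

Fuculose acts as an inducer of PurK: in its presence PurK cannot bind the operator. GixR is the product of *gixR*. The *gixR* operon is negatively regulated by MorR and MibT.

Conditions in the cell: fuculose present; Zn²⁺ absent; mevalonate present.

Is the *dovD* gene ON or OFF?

Zn²⁺ is absent, so KulC is inactive.
Fuculose is present, so PurK is inactive.
With no repressor bound, *morB* is transcribed.
So MorB is produced and active.
No repressor is bound and MorB is active, so *cilA* is transcribed.
So CilA is produced and active.
With repressor CilA bound, *morR* is not transcribed.
So MorR is not produced.
Mevalonate is present, so MibT is inactive.
With no repressor bound, *gixR* is transcribed.
So GixR is produced and active.
With repressor GixR bound, *dovD* is not transcribed.

OFF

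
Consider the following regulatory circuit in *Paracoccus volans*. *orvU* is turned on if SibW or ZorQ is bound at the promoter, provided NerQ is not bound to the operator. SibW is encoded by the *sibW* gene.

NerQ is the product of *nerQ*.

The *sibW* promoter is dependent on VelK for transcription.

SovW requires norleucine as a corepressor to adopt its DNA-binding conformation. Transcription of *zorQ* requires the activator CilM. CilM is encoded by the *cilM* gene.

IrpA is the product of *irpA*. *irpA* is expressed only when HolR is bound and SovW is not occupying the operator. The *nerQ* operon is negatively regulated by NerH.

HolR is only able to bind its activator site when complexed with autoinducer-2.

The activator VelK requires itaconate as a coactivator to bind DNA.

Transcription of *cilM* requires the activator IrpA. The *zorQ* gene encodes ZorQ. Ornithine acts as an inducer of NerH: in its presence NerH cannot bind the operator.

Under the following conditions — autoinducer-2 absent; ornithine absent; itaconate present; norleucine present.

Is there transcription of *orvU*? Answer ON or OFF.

ON

Itaconate is present, so VelK is active.
No repressor is bound and VelK is active, so *sibW* is transcribed.
So SibW is produced and active.
Autoinducer-2 is absent, so HolR is inactive.
Norleucine is present, so SovW is active.
With repressor SovW bound, *irpA* is not transcribed.
So IrpA is not produced.
Required activator IrpA is absent, so *cilM* is not transcribed.
So CilM is not produced.
Required activator CilM is absent, so *zorQ* is not transcribed.
So ZorQ is not produced.
Ornithine is absent, so NerH is active.
With repressor NerH bound, *nerQ* is not transcribed.
So NerQ is not produced.
Activator SibW is present, so *orvU* is transcribed.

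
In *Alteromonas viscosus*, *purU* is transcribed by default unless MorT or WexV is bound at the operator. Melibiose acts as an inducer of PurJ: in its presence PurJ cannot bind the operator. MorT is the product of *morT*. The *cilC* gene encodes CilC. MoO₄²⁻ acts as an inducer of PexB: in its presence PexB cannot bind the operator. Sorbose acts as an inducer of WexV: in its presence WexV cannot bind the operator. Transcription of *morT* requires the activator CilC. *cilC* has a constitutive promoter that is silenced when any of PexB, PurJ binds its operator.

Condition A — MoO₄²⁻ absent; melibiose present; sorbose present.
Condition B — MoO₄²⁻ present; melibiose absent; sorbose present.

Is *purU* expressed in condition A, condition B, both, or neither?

Condition A:
MoO₄²⁻ is absent, so PexB is active.
Melibiose is present, so PurJ is inactive.
With repressor PexB bound, *cilC* is not transcribed.
So CilC is not produced.
Required activator CilC is absent, so *morT* is not transcribed.
So MorT is not produced.
Sorbose is present, so WexV is inactive.
With no repressor bound, *purU* is transcribed.
→ *purU* is ON in A.
Condition B:
MoO₄²⁻ is present, so PexB is inactive.
Melibiose is absent, so PurJ is active.
With repressor PurJ bound, *cilC* is not transcribed.
So CilC is not produced.
Required activator CilC is absent, so *morT* is not transcribed.
So MorT is not produced.
Sorbose is present, so WexV is inactive.
With no repressor bound, *purU* is transcribed.
→ *purU* is ON in B.

both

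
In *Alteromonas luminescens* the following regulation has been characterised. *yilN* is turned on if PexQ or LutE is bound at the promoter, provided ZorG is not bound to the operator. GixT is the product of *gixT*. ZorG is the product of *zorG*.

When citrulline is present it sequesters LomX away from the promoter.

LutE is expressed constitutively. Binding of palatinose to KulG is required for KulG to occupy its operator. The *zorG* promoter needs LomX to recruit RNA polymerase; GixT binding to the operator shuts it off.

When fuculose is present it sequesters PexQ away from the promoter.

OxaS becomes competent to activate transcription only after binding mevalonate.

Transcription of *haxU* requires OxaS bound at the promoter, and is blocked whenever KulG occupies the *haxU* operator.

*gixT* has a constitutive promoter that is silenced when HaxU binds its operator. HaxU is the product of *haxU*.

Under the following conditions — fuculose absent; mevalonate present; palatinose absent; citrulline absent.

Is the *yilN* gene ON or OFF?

OFF

Palatinose is absent, so KulG is inactive.
Mevalonate is present, so OxaS is active.
No repressor is bound and OxaS is active, so *haxU* is transcribed.
So HaxU is produced and active.
With repressor HaxU bound, *gixT* is not transcribed.
So GixT is not produced.
Citrulline is absent, so LomX is active.
No repressor is bound and LomX is active, so *zorG* is transcribed.
So ZorG is produced and active.
Fuculose is absent, so PexQ is active.
LutE is produced constitutively and is active.
With repressor ZorG bound, *yilN* is not transcribed.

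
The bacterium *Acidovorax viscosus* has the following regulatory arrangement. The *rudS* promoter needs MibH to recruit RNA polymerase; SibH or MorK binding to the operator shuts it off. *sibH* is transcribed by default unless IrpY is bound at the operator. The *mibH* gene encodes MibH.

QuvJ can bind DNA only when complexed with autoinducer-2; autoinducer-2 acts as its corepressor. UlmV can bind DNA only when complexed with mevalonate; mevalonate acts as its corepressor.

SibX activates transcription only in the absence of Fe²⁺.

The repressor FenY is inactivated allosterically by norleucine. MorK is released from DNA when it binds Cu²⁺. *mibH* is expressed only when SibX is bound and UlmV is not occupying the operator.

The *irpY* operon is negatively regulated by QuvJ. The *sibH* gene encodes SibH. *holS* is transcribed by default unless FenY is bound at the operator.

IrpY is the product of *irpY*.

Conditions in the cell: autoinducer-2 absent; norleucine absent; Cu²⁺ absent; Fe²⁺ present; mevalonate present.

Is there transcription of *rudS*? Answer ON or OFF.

OFF

Autoinducer-2 is absent, so QuvJ is inactive.
With no repressor bound, *irpY* is transcribed.
So IrpY is produced and active.
With repressor IrpY bound, *sibH* is not transcribed.
So SibH is not produced.
Fe²⁺ is present, so SibX is inactive.
Mevalonate is present, so UlmV is active.
With repressor UlmV bound, *mibH* is not transcribed.
So MibH is not produced.
Cu²⁺ is absent, so MorK is active.
With repressor MorK bound, *rudS* is not transcribed.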